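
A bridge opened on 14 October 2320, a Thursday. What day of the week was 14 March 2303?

Saturday

Count forward from the earlier date (March 14, 2303) to the later (October 14, 2320):
From March 14, 2303 to March 14, 2320: 17 years, of which 5 contain a Feb 29 — 12×365 + 5×366 = 6210 days.
March 2320: 31 − 14 = 17 days remain.
Then April (30), May (31), June (30), July (31), August (31), September (30): 30 + 31 + 30 + 31 + 31 + 30 = 183 days.
October 1–14, 2320: 14 days.
Residual: 214 days.
Total: 6424 days.
6424 mod 7 = 5, so 5 days before Thursday is Saturday.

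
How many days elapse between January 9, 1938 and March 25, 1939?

January 1938: 31 − 9 = 22 days remain.
Then 13 full months totalling 393 days.
March 1–25, 1939: 25 days.
Total: 22 + 393 + 25 = 440 days.

440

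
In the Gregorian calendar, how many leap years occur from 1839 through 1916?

Years divisible by 4: 1840, 1844, …, 1916 — 20 in all.
Of these, 1900 is divisible by 100 but not 400, so not leap.
Leap years: 20 − 1 = 19.

19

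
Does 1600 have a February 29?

Yes

1600 is a leap year (divisible by 400).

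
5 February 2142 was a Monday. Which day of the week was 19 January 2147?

Day-of-year of February 5, 2142: 36.
Day-of-year of January 19, 2147: 19.
2142 has 365 days, so 365 − 36 = 329 days remain in 2142.
Full years: 2143: 365; 2144: 366; 2145: 365; 2146: 365. Sum = 1461.
Total: 329 + 1461 + 19 = 1809 days.
1809 mod 7 = 3, so 3 days after Monday is Thursday.

Thursday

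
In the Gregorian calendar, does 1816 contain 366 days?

1816 is a leap year.

Yes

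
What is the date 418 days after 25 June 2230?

17 August 2231

Count 418 days after June 25, 2230:
Day-of-year of June 25, 2230: 176.
Day-of-year of August 17, 2231: 229.
2230 has 365 days, so 365 − 176 = 189 days remain in 2230.
Total: 189 + 229 = 418 days.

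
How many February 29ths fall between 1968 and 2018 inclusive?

13

Years divisible by 4: 1968, 1972, …, 2016 — 13 in all.
2000 is divisible by 400, so still leap.
No century exceptions apply. Count: 13.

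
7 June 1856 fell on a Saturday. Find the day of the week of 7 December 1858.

Tuesday

Day-of-year of June 7, 1856: 159.
Day-of-year of December 7, 1858: 341.
1856 has 366 days, so 366 − 159 = 207 days remain in 1856.
Full years: 1857: 365. Sum = 365.
Total: 207 + 365 + 341 = 913 days.
913 mod 7 = 3, so 3 days after Saturday is Tuesday.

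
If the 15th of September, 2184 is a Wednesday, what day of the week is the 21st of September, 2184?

Tuesday

Within September 2184: 21 − 15 = 6 days.
6 mod 7 = 6, so 6 days after Wednesday is Tuesday.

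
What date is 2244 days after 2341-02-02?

2347-03-27

Count 2244 days after February 2, 2341:
Day-of-year of February 2, 2341: 33.
Day-of-year of March 27, 2347: 86.
2341 has 365 days, so 365 − 33 = 332 days remain in 2341.
Full years: 2342: 365; 2343: 365; 2344: 366; 2345: 365; 2346: 365. Sum = 1826.
Total: 332 + 1826 + 86 = 2244 days.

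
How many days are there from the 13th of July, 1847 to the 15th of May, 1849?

Day-of-year of July 13, 1847: 194.
Day-of-year of May 15, 1849: 135.
1847 has 365 days, so 365 − 194 = 171 days remain in 1847.
Full years: 1848: 366. Sum = 366.
Total: 171 + 366 + 135 = 672 days.

672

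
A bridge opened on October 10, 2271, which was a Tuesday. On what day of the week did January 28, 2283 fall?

From October 10, 2271 to October 10, 2282: 11 years, of which 3 contain a Feb 29 — 8×365 + 3×366 = 4018 days.
October 2282: 31 − 10 = 21 days remain.
Then November (30), December (31): 30 + 31 = 61 days.
January 1–28, 2283: 28 days.
Residual: 110 days.
Total: 4128 days.
4128 mod 7 = 5, so 5 days after Tuesday is Sunday.

Sunday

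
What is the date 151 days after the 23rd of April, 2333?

the 21st of September, 2333

Count 151 days after April 23, 2333:
April 2333: 30 − 23 = 7 days remain.
Then May (31), June (30), July (31), August (31): 31 + 30 + 31 + 31 = 123 days.
September 1–21, 2333: 21 days.
Total: 7 + 123 + 21 = 151 days.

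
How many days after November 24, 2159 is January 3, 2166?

Day-of-year of November 24, 2159: 328.
Day-of-year of January 3, 2166: 3.
2159 has 365 days, so 365 − 328 = 37 days remain in 2159.
Full years: 2160: 366; 2161: 365; 2162: 365; 2163: 365; 2164: 366; 2165: 365. Sum = 2192.
Total: 37 + 2192 + 3 = 2232 days.

2232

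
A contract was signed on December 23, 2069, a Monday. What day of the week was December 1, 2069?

Sunday

Count forward from the earlier date (December 1, 2069) to the later (December 23, 2069):
Within December 2069: 23 − 1 = 22 days.
22 mod 7 = 1, so 1 day before Monday is Sunday.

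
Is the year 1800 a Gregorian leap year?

1800 is not a leap year (divisible by 100 but not 400).

No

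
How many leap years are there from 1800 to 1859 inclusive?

14

Years divisible by 4: 1800, 1804, …, 1856 — 15 in all.
Of these, 1800 is divisible by 100 but not 400, so not leap.
Leap years: 15 − 1 = 14.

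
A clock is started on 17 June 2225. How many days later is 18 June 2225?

Within June 2225: 18 − 17 = 1 day.

1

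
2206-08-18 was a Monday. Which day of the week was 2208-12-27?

Tuesday

August 18, 2206 → August 18, 2207: 365 days.
August 18, 2207 → August 18, 2208: 366 days (2208 is a leap year).
August 2208: 31 − 18 = 13 days remain.
Then September (30), October (31), November (30): 30 + 31 + 30 = 91 days.
December 1–27, 2208: 27 days.
Residual: 131 days.
Total: 862 days.
862 mod 7 = 1, so 1 day after Monday is Tuesday.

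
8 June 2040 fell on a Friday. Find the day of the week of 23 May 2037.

Saturday

Count forward from the earlier date (May 23, 2037) to the later (June 8, 2040):
May 23, 2037 → May 23, 2038: 365 days.
May 23, 2038 → May 23, 2039: 365 days.
May 23, 2039 → May 23, 2040: 366 days (2040 is a leap year).
May 2040: 31 − 23 = 8 days remain.
June 1–8, 2040: 8 days.
Residual: 16 days.
Total: 1112 days.
1112 mod 7 = 6, so 6 days before Friday is Saturday.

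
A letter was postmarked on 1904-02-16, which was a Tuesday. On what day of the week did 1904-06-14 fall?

February 1904: 29 − 16 = 13 days remain (1904 is a leap year, so February has 29 days).
Then March (31), April (30), May (31): 31 + 30 + 31 = 92 days.
June 1–14, 1904: 14 days.
Total: 13 + 92 + 14 = 119 days.
119 is a multiple of 7, so 1904-06-14 falls on the same weekday: Tuesday.

Tuesday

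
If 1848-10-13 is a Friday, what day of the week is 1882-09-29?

From October 13, 1848 to October 13, 1881: 33 years, of which 8 contain a Feb 29 — 25×365 + 8×366 = 12053 days.
October 1881: 31 − 13 = 18 days remain.
Then 10 full months totalling 304 days.
September 1–29, 1882: 29 days.
Residual: 351 days.
Total: 12404 days.
12404 is a multiple of 7, so 1882-09-29 falls on the same weekday: Friday.

Friday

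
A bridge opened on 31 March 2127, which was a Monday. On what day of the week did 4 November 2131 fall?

Sunday

March 31, 2127 → March 31, 2128: 366 days (2128 is a leap year).
March 31, 2128 → March 31, 2129: 365 days.
March 31, 2129 → March 31, 2130: 365 days.
March 31, 2130 → March 31, 2131: 365 days.
March 2131: 31 − 31 = 0 days remain.
Then April (30), May (31), June (30), July (31), August (31), September (30), October (31): 30 + 31 + 30 + 31 + 31 + 30 + 31 = 214 days.
November 1–4, 2131: 4 days.
Residual: 218 days.
Total: 1679 days.
1679 mod 7 = 6, so 6 days after Monday is Sunday.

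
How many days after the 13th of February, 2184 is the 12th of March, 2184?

February 2184: 29 − 13 = 16 days remain (2184 is a leap year, so February has 29 days).
March 1–12, 2184: 12 days.
Total: 16 + 12 = 28 days.

28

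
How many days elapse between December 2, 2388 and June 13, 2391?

December 2, 2388 → December 2, 2389: 365 days.
December 2, 2389 → December 2, 2390: 365 days.
December 2390: 31 − 2 = 29 days remain.
Then January (31), February 2391 (28), March (31), April (30), May (31): 31 + 28 + 31 + 30 + 31 = 151 days.
June 1–13, 2391: 13 days.
Residual: 193 days.
Total: 923 days.

923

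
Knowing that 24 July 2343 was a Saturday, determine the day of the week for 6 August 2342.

Count forward from the earlier date (August 6, 2342) to the later (July 24, 2343):
August 2342: 31 − 6 = 25 days remain.
Then 10 full months totalling 303 days.
July 1–24, 2343: 24 days.
Total: 25 + 303 + 24 = 352 days.
352 mod 7 = 2, so 2 days before Saturday is Thursday.

Thursday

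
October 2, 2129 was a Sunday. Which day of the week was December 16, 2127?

Tuesday

Count forward from the earlier date (December 16, 2127) to the later (October 2, 2129):
December 16, 2127 → December 16, 2128: 366 days (2128 is a leap year).
December 2128: 31 − 16 = 15 days remain.
Then 9 full months totalling 273 days.
October 1–2, 2129: 2 days.
Residual: 290 days.
Total: 656 days.
656 mod 7 = 5, so 5 days before Sunday is Tuesday.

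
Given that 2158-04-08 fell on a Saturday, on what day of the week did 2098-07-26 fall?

Count forward from the earlier date (July 26, 2098) to the later (April 8, 2158):
From July 26, 2098 to July 26, 2157: 59 years, of which 14 contain a Feb 29 — 45×365 + 14×366 = 21549 days.
(2100 is not a leap year (divisible by 100 but not 400).)
July 2157: 31 − 26 = 5 days remain.
Then August (31), September (30), October (31), November (30), December (31), January (31), February 2158 (28), March (31): 31 + 30 + 31 + 30 + 31 + 31 + 28 + 31 = 243 days.
April 1–8, 2158: 8 days.
Residual: 256 days.
Total: 21805 days.
21805 is a multiple of 7, so 2098-07-26 falls on the same weekday: Saturday.

Saturday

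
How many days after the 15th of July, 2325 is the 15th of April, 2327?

639

July 2325: 31 − 15 = 16 days remain.
Then 20 full months totalling 608 days.
April 1–15, 2327: 15 days.
Total: 16 + 608 + 15 = 639 days.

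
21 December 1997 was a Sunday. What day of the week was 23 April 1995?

Sunday

Count forward from the earlier date (April 23, 1995) to the later (December 21, 1997):
April 23, 1995 → April 23, 1996: 366 days (1996 is a leap year).
April 23, 1996 → April 23, 1997: 365 days.
April 1997: 30 − 23 = 7 days remain.
Then May (31), June (30), July (31), August (31), September (30), October (31), November (30): 31 + 30 + 31 + 31 + 30 + 31 + 30 = 214 days.
December 1–21, 1997: 21 days.
Residual: 242 days.
Total: 973 days.
973 is a multiple of 7, so 23 April 1995 falls on the same weekday: Sunday.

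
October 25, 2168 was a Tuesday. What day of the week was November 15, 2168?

Tuesday

October 2168: 31 − 25 = 6 days remain.
November 1–15, 2168: 15 days.
Total: 6 + 15 = 21 days.
21 is a multiple of 7, so November 15, 2168 falls on the same weekday: Tuesday.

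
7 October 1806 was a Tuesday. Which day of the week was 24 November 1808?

Day-of-year of October 7, 1806: 280.
Day-of-year of November 24, 1808: 329.
1806 has 365 days, so 365 − 280 = 85 days remain in 1806.
Full years: 1807: 365. Sum = 365.
Total: 85 + 365 + 329 = 779 days.
779 mod 7 = 2, so 2 days after Tuesday is Thursday.

Thursday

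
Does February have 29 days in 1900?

1900 is not a leap year (divisible by 100 but not 400).

No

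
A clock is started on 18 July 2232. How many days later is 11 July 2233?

July 2232: 31 − 18 = 13 days remain.
Then 11 full months totalling 334 days.
July 1–11, 2233: 11 days.
Total: 13 + 334 + 11 = 358 days.

358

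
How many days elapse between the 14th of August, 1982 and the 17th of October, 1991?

3351

Day-of-year of August 14, 1982: 226.
Day-of-year of October 17, 1991: 290.
1982 has 365 days, so 365 − 226 = 139 days remain in 1982.
Full years 1983–1990: 6 common + 2 leap = 6×365 + 2×366 = 2922 days.
Total: 139 + 2922 + 290 = 3351 days.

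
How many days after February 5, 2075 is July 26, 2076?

537

Day-of-year of February 5, 2075: 36.
Day-of-year of July 26, 2076: 208.
2075 has 365 days, so 365 − 36 = 329 days remain in 2075.
Total: 329 + 208 = 537 days.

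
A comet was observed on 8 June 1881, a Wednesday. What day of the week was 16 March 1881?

Count forward from the earlier date (March 16, 1881) to the later (June 8, 1881):
March 1881: 31 − 16 = 15 days remain.
Then April (30), May (31): 30 + 31 = 61 days.
June 1–8, 1881: 8 days.
Total: 15 + 61 + 8 = 84 days.
84 is a multiple of 7, so 16 March 1881 falls on the same weekday: Wednesday.

Wednesday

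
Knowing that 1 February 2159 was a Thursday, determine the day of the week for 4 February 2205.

Monday

Day-of-year of February 1, 2159: 32.
Day-of-year of February 4, 2205: 35.
2159 has 365 days, so 365 − 32 = 333 days remain in 2159.
Full years 2160–2204: 34 common + 11 leap = 34×365 + 11×366 = 16436 days.
Total: 333 + 16436 + 35 = 16804 days.
16804 mod 7 = 4, so 4 days after Thursday is Monday.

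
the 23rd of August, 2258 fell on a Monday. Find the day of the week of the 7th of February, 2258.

Sunday

Count forward from the earlier date (February 7, 2258) to the later (August 23, 2258):
February 2258: 28 − 7 = 21 days remain (2258 is not a leap year, so February has 28 days).
Then March (31), April (30), May (31), June (30), July (31): 31 + 30 + 31 + 30 + 31 = 153 days.
August 1–23, 2258: 23 days.
Total: 21 + 153 + 23 = 197 days.
197 mod 7 = 1, so 1 day before Monday is Sunday.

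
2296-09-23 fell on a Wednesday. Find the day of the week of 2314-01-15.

Thursday

Day-of-year of September 23, 2296: 267.
Day-of-year of January 15, 2314: 15.
2296 has 366 days, so 366 − 267 = 99 days remain in 2296.
Full years 2297–2313: 14 common + 3 leap = 14×365 + 3×366 = 6208 days.
Total: 99 + 6208 + 15 = 6322 days.
6322 mod 7 = 1, so 1 day after Wednesday is Thursday.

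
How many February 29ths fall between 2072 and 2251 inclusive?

43

Years divisible by 4: 2072, 2076, …, 2248 — 45 in all.
Of these, 2100, 2200 are divisible by 100 but not 400, so not leap.
Leap years: 45 − 2 = 43.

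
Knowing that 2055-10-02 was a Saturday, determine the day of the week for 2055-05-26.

Wednesday

Count forward from the earlier date (May 26, 2055) to the later (October 2, 2055):
May 2055: 31 − 26 = 5 days remain.
Then June (30), July (31), August (31), September (30): 30 + 31 + 31 + 30 = 122 days.
October 1–2, 2055: 2 days.
Total: 5 + 122 + 2 = 129 days.
129 mod 7 = 3, so 3 days before Saturday is Wednesday.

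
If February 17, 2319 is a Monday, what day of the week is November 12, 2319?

February 2319: 28 − 17 = 11 days remain (2319 is not a leap year, so February has 28 days).
Then March (31), April (30), May (31), June (30), July (31), August (31), September (30), October (31): 31 + 30 + 31 + 30 + 31 + 31 + 30 + 31 = 245 days.
November 1–12, 2319: 12 days.
Total: 11 + 245 + 12 = 268 days.
268 mod 7 = 2, so 2 days after Monday is Wednesday.

Wednesday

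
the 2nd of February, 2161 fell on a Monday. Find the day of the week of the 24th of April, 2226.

Day-of-year of February 2, 2161: 33.
Day-of-year of April 24, 2226: 114.
2161 has 365 days, so 365 − 33 = 332 days remain in 2161.
Full years 2162–2225: 49 common + 15 leap = 49×365 + 15×366 = 23375 days.
Total: 332 + 23375 + 114 = 23821 days.
23821 is a multiple of 7, so the 24th of April, 2226 falls on the same weekday: Monday.

Monday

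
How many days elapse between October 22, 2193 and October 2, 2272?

28834

Day-of-year of October 22, 2193: 295.
Day-of-year of October 2, 2272: 276.
2193 has 365 days, so 365 − 295 = 70 days remain in 2193.
Full years 2194–2271: 60 common + 18 leap = 60×365 + 18×366 = 28488 days.
Total: 70 + 28488 + 276 = 28834 days.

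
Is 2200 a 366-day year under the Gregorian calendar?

2200 is not a leap year (divisible by 100 but not 400).

No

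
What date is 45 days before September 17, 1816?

August 3, 1816

Count 45 days before September 17, 1816:
August 1816: 31 − 3 = 28 days remain.
September 1–17, 1816: 17 days.
Total: 28 + 17 = 45 days.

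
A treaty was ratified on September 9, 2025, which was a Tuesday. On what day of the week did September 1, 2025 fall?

Monday

Count forward from the earlier date (September 1, 2025) to the later (September 9, 2025):
Within September 2025: 9 − 1 = 8 days.
8 mod 7 = 1, so 1 day before Tuesday is Monday.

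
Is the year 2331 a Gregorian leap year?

2331 is not a leap year.

No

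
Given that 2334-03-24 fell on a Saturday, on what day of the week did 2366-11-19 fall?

Saturday

From March 24, 2334 to March 24, 2366: 32 years, of which 8 contain a Feb 29 — 24×365 + 8×366 = 11688 days.
March 2366: 31 − 24 = 7 days remain.
Then April (30), May (31), June (30), July (31), August (31), September (30), October (31): 30 + 31 + 30 + 31 + 31 + 30 + 31 = 214 days.
November 1–19, 2366: 19 days.
Residual: 240 days.
Total: 11928 days.
11928 is a multiple of 7, so 2366-11-19 falls on the same weekday: Saturday.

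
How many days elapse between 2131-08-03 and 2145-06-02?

5052

From August 3, 2131 to August 3, 2144: 13 years, of which 4 contain a Feb 29 — 9×365 + 4×366 = 4749 days.
August 2144: 31 − 3 = 28 days remain.
Then 9 full months totalling 273 days.
June 1–2, 2145: 2 days.
Residual: 303 days.
Total: 5052 days.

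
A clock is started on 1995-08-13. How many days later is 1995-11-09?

August 1995: 31 − 13 = 18 days remain.
Then September (30), October (31): 30 + 31 = 61 days.
November 1–9, 1995: 9 days.
Total: 18 + 61 + 9 = 88 days.

88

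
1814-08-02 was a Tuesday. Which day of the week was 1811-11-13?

Wednesday

Count forward from the earlier date (November 13, 1811) to the later (August 2, 1814):
November 13, 1811 → November 13, 1812: 366 days (1812 is a leap year).
November 13, 1812 → November 13, 1813: 365 days.
November 1813: 30 − 13 = 17 days remain.
Then December (31), January (31), February 1814 (28), March (31), April (30), May (31), June (30), July (31): 31 + 31 + 28 + 31 + 30 + 31 + 30 + 31 = 243 days.
August 1–2, 1814: 2 days.
Residual: 262 days.
Total: 993 days.
993 mod 7 = 6, so 6 days before Tuesday is Wednesday.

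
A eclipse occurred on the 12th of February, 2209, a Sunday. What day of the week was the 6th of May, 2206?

Count forward from the earlier date (May 6, 2206) to the later (February 12, 2209):
Day-of-year of May 6, 2206: 126.
Day-of-year of February 12, 2209: 43.
2206 has 365 days, so 365 − 126 = 239 days remain in 2206.
Full years: 2207: 365; 2208: 366. Sum = 731.
Total: 239 + 731 + 43 = 1013 days.
1013 mod 7 = 5, so 5 days before Sunday is Tuesday.

Tuesday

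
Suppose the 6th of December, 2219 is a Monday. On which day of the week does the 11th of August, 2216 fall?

Sunday

Count forward from the earlier date (August 11, 2216) to the later (December 6, 2219):
Day-of-year of August 11, 2216: 224.
Day-of-year of December 6, 2219: 340.
2216 has 366 days, so 366 − 224 = 142 days remain in 2216.
Full years: 2217: 365; 2218: 365. Sum = 730.
Total: 142 + 730 + 340 = 1212 days.
1212 mod 7 = 1, so 1 day before Monday is Sunday.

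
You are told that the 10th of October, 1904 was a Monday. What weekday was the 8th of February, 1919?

Saturday

From October 10, 1904 to October 10, 1918: 14 years, of which 3 contain a Feb 29 — 11×365 + 3×366 = 5113 days.
October 1918: 31 − 10 = 21 days remain.
Then November (30), December (31), January (31): 30 + 31 + 31 = 92 days.
February 1–8, 1919: 8 days (1919 is not a leap year).
Residual: 121 days.
Total: 5234 days.
5234 mod 7 = 5, so 5 days after Monday is Saturday.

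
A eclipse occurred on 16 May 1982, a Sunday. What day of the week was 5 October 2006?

Thursday

Day-of-year of May 16, 1982: 136.
Day-of-year of October 5, 2006: 278.
1982 has 365 days, so 365 − 136 = 229 days remain in 1982.
Full years 1983–2005: 17 common + 6 leap = 17×365 + 6×366 = 8401 days.
Total: 229 + 8401 + 278 = 8908 days.
8908 mod 7 = 4, so 4 days after Sunday is Thursday.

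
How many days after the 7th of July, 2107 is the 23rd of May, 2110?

July 7, 2107 → July 7, 2108: 366 days (2108 is a leap year).
July 7, 2108 → July 7, 2109: 365 days.
July 2109: 31 − 7 = 24 days remain.
Then 9 full months totalling 273 days.
May 1–23, 2110: 23 days.
Residual: 320 days.
Total: 1051 days.

1051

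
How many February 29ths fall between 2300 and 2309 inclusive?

2

Years divisible by 4 in [2300, 2309]: 2300, 2304, 2308.
Of these, 2300 is divisible by 100 but not 400, so not leap.
Leap years: 3 − 1 = 2.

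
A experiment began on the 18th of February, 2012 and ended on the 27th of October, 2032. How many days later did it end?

From February 18, 2012 to February 18, 2032: 20 years, of which 5 contain a Feb 29 — 15×365 + 5×366 = 7305 days.
February 2032: 29 − 18 = 11 days remain (2032 is a leap year, so February has 29 days).
Then March (31), April (30), May (31), June (30), July (31), August (31), September (30): 31 + 30 + 31 + 30 + 31 + 31 + 30 = 214 days.
October 1–27, 2032: 27 days.
Residual: 252 days.
Total: 7557 days.

7557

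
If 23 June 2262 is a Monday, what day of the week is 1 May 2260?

Count forward from the earlier date (May 1, 2260) to the later (June 23, 2262):
May 2260: 31 − 1 = 30 days remain.
Then 24 full months totalling 730 days.
June 1–23, 2262: 23 days.
Total: 30 + 730 + 23 = 783 days.
783 mod 7 = 6, so 6 days before Monday is Tuesday.

Tuesday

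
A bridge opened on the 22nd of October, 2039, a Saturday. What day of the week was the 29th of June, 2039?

Wednesday

Count forward from the earlier date (June 29, 2039) to the later (October 22, 2039):
June 2039: 30 − 29 = 1 day remains.
Then July (31), August (31), September (30): 31 + 31 + 30 = 92 days.
October 1–22, 2039: 22 days.
Total: 1 + 92 + 22 = 115 days.
115 mod 7 = 3, so 3 days before Saturday is Wednesday.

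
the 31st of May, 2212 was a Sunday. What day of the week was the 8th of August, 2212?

May 2212: 31 − 31 = 0 days remain.
Then June (30), July (31): 30 + 31 = 61 days.
August 1–8, 2212: 8 days.
Total: 0 + 61 + 8 = 69 days.
69 mod 7 = 6, so 6 days after Sunday is Saturday.

Saturday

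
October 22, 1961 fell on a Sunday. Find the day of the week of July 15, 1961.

Saturday

Count forward from the earlier date (July 15, 1961) to the later (October 22, 1961):
July 1961: 31 − 15 = 16 days remain.
Then August (31), September (30): 31 + 30 = 61 days.
October 1–22, 1961: 22 days.
Total: 16 + 61 + 22 = 99 days.
99 mod 7 = 1, so 1 day before Sunday is Saturday.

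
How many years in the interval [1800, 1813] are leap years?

Years divisible by 4 in [1800, 1813]: 1800, 1804, 1808, 1812.
Of these, 1800 is divisible by 100 but not 400, so not leap.
Leap years: 4 − 1 = 3.

3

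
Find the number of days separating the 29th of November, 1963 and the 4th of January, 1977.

Day-of-year of November 29, 1963: 333.
Day-of-year of January 4, 1977: 4.
1963 has 365 days, so 365 − 333 = 32 days remain in 1963.
Full years 1964–1976: 9 common + 4 leap = 9×365 + 4×366 = 4749 days.
Total: 32 + 4749 + 4 = 4785 days.

4785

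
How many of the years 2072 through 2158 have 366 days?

Years divisible by 4: 2072, 2076, …, 2156 — 22 in all.
Of these, 2100 is divisible by 100 but not 400, so not leap.
Leap years: 22 − 1 = 21.

21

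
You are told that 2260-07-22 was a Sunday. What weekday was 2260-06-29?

Friday

Count forward from the earlier date (June 29, 2260) to the later (July 22, 2260):
June 2260: 30 − 29 = 1 day remains.
July 1–22, 2260: 22 days.
Total: 1 + 22 = 23 days.
23 mod 7 = 2, so 2 days before Sunday is Friday.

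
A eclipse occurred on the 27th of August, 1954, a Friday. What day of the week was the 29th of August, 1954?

Within August 1954: 29 − 27 = 2 days.
2 mod 7 = 2, so 2 days after Friday is Sunday.

Sunday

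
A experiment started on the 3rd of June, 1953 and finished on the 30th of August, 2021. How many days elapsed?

Day-of-year of June 3, 1953: 154.
Day-of-year of August 30, 2021: 242.
1953 has 365 days, so 365 − 154 = 211 days remain in 1953.
Full years 1954–2020: 50 common + 17 leap = 50×365 + 17×366 = 24472 days.
Total: 211 + 24472 + 242 = 24925 days.

24925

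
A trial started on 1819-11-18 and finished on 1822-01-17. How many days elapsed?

791

November 18, 1819 → November 18, 1820: 366 days (1820 is a leap year).
November 18, 1820 → November 18, 1821: 365 days.
November 1821: 30 − 18 = 12 days remain.
Then December (31): 31 days.
January 1–17, 1822: 17 days.
Residual: 60 days.
Total: 791 days.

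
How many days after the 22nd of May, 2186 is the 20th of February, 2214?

10135

Day-of-year of May 22, 2186: 142.
Day-of-year of February 20, 2214: 51.
2186 has 365 days, so 365 − 142 = 223 days remain in 2186.
Full years 2187–2213: 21 common + 6 leap = 21×365 + 6×366 = 9861 days.
Total: 223 + 9861 + 51 = 10135 days.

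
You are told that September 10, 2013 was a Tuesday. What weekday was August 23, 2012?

Count forward from the earlier date (August 23, 2012) to the later (September 10, 2013):
August 23, 2012 → August 23, 2013: 365 days.
August 2013: 31 − 23 = 8 days remain.
September 1–10, 2013: 10 days.
Residual: 18 days.
Total: 383 days.
383 mod 7 = 5, so 5 days before Tuesday is Thursday.

Thursday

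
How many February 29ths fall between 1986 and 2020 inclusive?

9

Years divisible by 4 in [1986, 2020]: 1988, 1992, 1996, 2000, 2004, 2008, 2012, 2016, 2020.
2000 is divisible by 400, so still leap.
No century exceptions apply. Count: 9.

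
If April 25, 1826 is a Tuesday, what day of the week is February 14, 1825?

Monday

Count forward from the earlier date (February 14, 1825) to the later (April 25, 1826):
Day-of-year of February 14, 1825: 45.
Day-of-year of April 25, 1826: 115.
1825 has 365 days, so 365 − 45 = 320 days remain in 1825.
Total: 320 + 115 = 435 days.
435 mod 7 = 1, so 1 day before Tuesday is Monday.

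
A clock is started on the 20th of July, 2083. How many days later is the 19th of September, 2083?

July 2083: 31 − 20 = 11 days remain.
Then August (31): 31 days.
September 1–19, 2083: 19 days.
Total: 11 + 31 + 19 = 61 days.

61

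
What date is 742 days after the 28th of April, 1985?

the 10th of May, 1987

Count 742 days after April 28, 1985:
April 1985: 30 − 28 = 2 days remain.
Then 24 full months totalling 730 days.
May 1–10, 1987: 10 days.
Total: 2 + 730 + 10 = 742 days.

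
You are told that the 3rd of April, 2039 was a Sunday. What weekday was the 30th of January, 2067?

Sunday

From April 3, 2039 to April 3, 2066: 27 years, of which 7 contain a Feb 29 — 20×365 + 7×366 = 9862 days.
April 2066: 30 − 3 = 27 days remain.
Then May (31), June (30), July (31), August (31), September (30), October (31), November (30), December (31): 31 + 30 + 31 + 31 + 30 + 31 + 30 + 31 = 245 days.
January 1–30, 2067: 30 days.
Residual: 302 days.
Total: 10164 days.
10164 is a multiple of 7, so the 30th of January, 2067 falls on the same weekday: Sunday.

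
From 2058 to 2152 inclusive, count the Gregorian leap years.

Years divisible by 4: 2060, 2064, …, 2152 — 24 in all.
Of these, 2100 is divisible by 100 but not 400, so not leap.
Leap years: 24 − 1 = 23.

23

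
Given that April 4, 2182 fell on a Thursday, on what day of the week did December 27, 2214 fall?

Tuesday

From April 4, 2182 to April 4, 2214: 32 years, of which 7 contain a Feb 29 — 25×365 + 7×366 = 11687 days.
(2200 is not a leap year (divisible by 100 but not 400).)
April 2214: 30 − 4 = 26 days remain.
Then May (31), June (30), July (31), August (31), September (30), October (31), November (30): 31 + 30 + 31 + 31 + 30 + 31 + 30 = 214 days.
December 1–27, 2214: 27 days.
Residual: 267 days.
Total: 11954 days.
11954 mod 7 = 5, so 5 days after Thursday is Tuesday.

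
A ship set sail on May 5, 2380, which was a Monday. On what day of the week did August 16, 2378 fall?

Count forward from the earlier date (August 16, 2378) to the later (May 5, 2380):
Day-of-year of August 16, 2378: 228.
Day-of-year of May 5, 2380: 126.
2378 has 365 days, so 365 − 228 = 137 days remain in 2378.
Full years: 2379: 365. Sum = 365.
Total: 137 + 365 + 126 = 628 days.
628 mod 7 = 5, so 5 days before Monday is Wednesday.

Wednesday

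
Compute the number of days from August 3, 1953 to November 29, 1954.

483

August 3, 1953 → August 3, 1954: 365 days.
August 1954: 31 − 3 = 28 days remain.
Then September (30), October (31): 30 + 31 = 61 days.
November 1–29, 1954: 29 days.
Residual: 118 days.
Total: 483 days.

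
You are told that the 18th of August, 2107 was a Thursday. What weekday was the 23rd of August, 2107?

Tuesday

Within August 2107: 23 − 18 = 5 days.
5 mod 7 = 5, so 5 days after Thursday is Tuesday.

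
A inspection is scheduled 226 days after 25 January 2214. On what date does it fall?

8 September 2214

Count 226 days after January 25, 2214:
January 2214: 31 − 25 = 6 days remain.
Then February 2214 (28), March (31), April (30), May (31), June (30), July (31), August (31): 28 + 31 + 30 + 31 + 30 + 31 + 31 = 212 days.
September 1–8, 2214: 8 days.
Total: 6 + 212 + 8 = 226 days.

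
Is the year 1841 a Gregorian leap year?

No

1841 is not a leap year.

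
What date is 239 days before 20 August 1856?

25 December 1855

Count 239 days before August 20, 1856:
Day-of-year of December 25, 1855: 359.
Day-of-year of August 20, 1856: 233.
1855 has 365 days, so 365 − 359 = 6 days remain in 1855.
Total: 6 + 233 = 239 days.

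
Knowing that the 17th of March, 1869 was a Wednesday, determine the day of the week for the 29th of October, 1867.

Count forward from the earlier date (October 29, 1867) to the later (March 17, 1869):
Day-of-year of October 29, 1867: 302.
Day-of-year of March 17, 1869: 76.
1867 has 365 days, so 365 − 302 = 63 days remain in 1867.
Full years: 1868: 366. Sum = 366.
Total: 63 + 366 + 76 = 505 days.
505 mod 7 = 1, so 1 day before Wednesday is Tuesday.

Tuesday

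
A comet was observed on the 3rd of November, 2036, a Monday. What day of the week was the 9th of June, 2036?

Monday

Count forward from the earlier date (June 9, 2036) to the later (November 3, 2036):
June 2036: 30 − 9 = 21 days remain.
Then July (31), August (31), September (30), October (31): 31 + 31 + 30 + 31 = 123 days.
November 1–3, 2036: 3 days.
Total: 21 + 123 + 3 = 147 days.
147 is a multiple of 7, so the 9th of June, 2036 falls on the same weekday: Monday.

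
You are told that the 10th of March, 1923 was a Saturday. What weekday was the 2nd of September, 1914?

Wednesday

Count forward from the earlier date (September 2, 1914) to the later (March 10, 1923):
Day-of-year of September 2, 1914: 245.
Day-of-year of March 10, 1923: 69.
1914 has 365 days, so 365 − 245 = 120 days remain in 1914.
Full years 1915–1922: 6 common + 2 leap = 6×365 + 2×366 = 2922 days.
Total: 120 + 2922 + 69 = 3111 days.
3111 mod 7 = 3, so 3 days before Saturday is Wednesday.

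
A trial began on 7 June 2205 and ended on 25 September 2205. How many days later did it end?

110

June 2205: 30 − 7 = 23 days remain.
Then July (31), August (31): 31 + 31 = 62 days.
September 1–25, 2205: 25 days.
Total: 23 + 62 + 25 = 110 days.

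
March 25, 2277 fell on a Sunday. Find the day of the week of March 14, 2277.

Count forward from the earlier date (March 14, 2277) to the later (March 25, 2277):
Within March 2277: 25 − 14 = 11 days.
11 mod 7 = 4, so 4 days before Sunday is Wednesday.

Wednesday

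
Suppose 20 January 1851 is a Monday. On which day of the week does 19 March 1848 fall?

Sunday

Count forward from the earlier date (March 19, 1848) to the later (January 20, 1851):
Day-of-year of March 19, 1848: 79.
Day-of-year of January 20, 1851: 20.
1848 has 366 days, so 366 − 79 = 287 days remain in 1848.
Full years: 1849: 365; 1850: 365. Sum = 730.
Total: 287 + 730 + 20 = 1037 days.
1037 mod 7 = 1, so 1 day before Monday is Sunday.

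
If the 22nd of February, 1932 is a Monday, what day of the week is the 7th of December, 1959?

Monday

From February 22, 1932 to February 22, 1959: 27 years, of which 7 contain a Feb 29 — 20×365 + 7×366 = 9862 days.
February 1959: 28 − 22 = 6 days remain (1959 is not a leap year, so February has 28 days).
Then 9 full months totalling 275 days.
December 1–7, 1959: 7 days.
Residual: 288 days.
Total: 10150 days.
10150 is a multiple of 7, so the 7th of December, 1959 falls on the same weekday: Monday.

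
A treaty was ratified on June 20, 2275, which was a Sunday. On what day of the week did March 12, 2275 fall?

Friday

Count forward from the earlier date (March 12, 2275) to the later (June 20, 2275):
March 2275: 31 − 12 = 19 days remain.
Then April (30), May (31): 30 + 31 = 61 days.
June 1–20, 2275: 20 days.
Total: 19 + 61 + 20 = 100 days.
100 mod 7 = 2, so 2 days before Sunday is Friday.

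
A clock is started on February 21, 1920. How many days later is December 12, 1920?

February 1920: 29 − 21 = 8 days remain (1920 is a leap year, so February has 29 days).
Then 9 full months totalling 275 days.
December 1–12, 1920: 12 days.
Total: 8 + 275 + 12 = 295 days.

295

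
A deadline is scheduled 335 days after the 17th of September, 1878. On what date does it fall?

the 18th of August, 1879

Count 335 days after September 17, 1878:
September 1878: 30 − 17 = 13 days remain.
Then 10 full months totalling 304 days.
August 1–18, 1879: 18 days.
Residual: 335 days.
Total: 335 days.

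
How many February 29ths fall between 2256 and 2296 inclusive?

Years divisible by 4 in [2256, 2296]: 2256, 2260, 2264, 2268, 2272, 2276, 2280, 2284, 2288, 2292, 2296.
No century exceptions apply. Count: 11.

11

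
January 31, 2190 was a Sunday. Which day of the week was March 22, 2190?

Monday

January 2190: 31 − 31 = 0 days remain.
Then February 2190 (28): 28 days.
March 1–22, 2190: 22 days.
Total: 0 + 28 + 22 = 50 days.
50 mod 7 = 1, so 1 day after Sunday is Monday.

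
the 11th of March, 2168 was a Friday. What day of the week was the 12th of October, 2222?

Saturday

From March 11, 2168 to March 11, 2222: 54 years, of which 12 contain a Feb 29 — 42×365 + 12×366 = 19722 days.
(2200 is not a leap year (divisible by 100 but not 400).)
March 2222: 31 − 11 = 20 days remain.
Then April (30), May (31), June (30), July (31), August (31), September (30): 30 + 31 + 30 + 31 + 31 + 30 = 183 days.
October 1–12, 2222: 12 days.
Residual: 215 days.
Total: 19937 days.
19937 mod 7 = 1, so 1 day after Friday is Saturday.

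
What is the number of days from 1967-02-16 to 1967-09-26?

222

February 1967: 28 − 16 = 12 days remain (1967 is not a leap year, so February has 28 days).
Then March (31), April (30), May (31), June (30), July (31), August (31): 31 + 30 + 31 + 30 + 31 + 31 = 184 days.
September 1–26, 1967: 26 days.
Total: 12 + 184 + 26 = 222 days.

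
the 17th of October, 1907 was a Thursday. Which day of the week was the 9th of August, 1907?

Friday

Count forward from the earlier date (August 9, 1907) to the later (October 17, 1907):
August 1907: 31 − 9 = 22 days remain.
Then September (30): 30 days.
October 1–17, 1907: 17 days.
Total: 22 + 30 + 17 = 69 days.
69 mod 7 = 6, so 6 days before Thursday is Friday.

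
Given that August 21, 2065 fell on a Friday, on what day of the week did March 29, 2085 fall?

From August 21, 2065 to August 21, 2084: 19 years, of which 5 contain a Feb 29 — 14×365 + 5×366 = 6940 days.
August 2084: 31 − 21 = 10 days remain.
Then September (30), October (31), November (30), December (31), January (31), February 2085 (28): 30 + 31 + 30 + 31 + 31 + 28 = 181 days.
March 1–29, 2085: 29 days.
Residual: 220 days.
Total: 7160 days.
7160 mod 7 = 6, so 6 days after Friday is Thursday.

Thursday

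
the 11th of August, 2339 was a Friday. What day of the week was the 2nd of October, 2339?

Monday

August 2339: 31 − 11 = 20 days remain.
Then September (30): 30 days.
October 1–2, 2339: 2 days.
Total: 20 + 30 + 2 = 52 days.
52 mod 7 = 3, so 3 days after Friday is Monday.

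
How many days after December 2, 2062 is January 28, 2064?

December 2, 2062 → December 2, 2063: 365 days.
December 2063: 31 − 2 = 29 days remain.
January 1–28, 2064: 28 days.
Residual: 57 days.
Total: 422 days.

422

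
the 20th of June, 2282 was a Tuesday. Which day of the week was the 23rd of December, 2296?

Wednesday

Day-of-year of June 20, 2282: 171.
Day-of-year of December 23, 2296: 358.
2282 has 365 days, so 365 − 171 = 194 days remain in 2282.
Full years 2283–2295: 10 common + 3 leap = 10×365 + 3×366 = 4748 days.
Total: 194 + 4748 + 358 = 5300 days.
5300 mod 7 = 1, so 1 day after Tuesday is Wednesday.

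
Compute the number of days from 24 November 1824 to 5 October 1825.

315

Day-of-year of November 24, 1824: 329.
Day-of-year of October 5, 1825: 278.
1824 has 366 days, so 366 − 329 = 37 days remain in 1824.
Total: 37 + 278 = 315 days.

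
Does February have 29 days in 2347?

2347 is not a leap year.

No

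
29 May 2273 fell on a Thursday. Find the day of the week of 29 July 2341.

Tuesday

Day-of-year of May 29, 2273: 149.
Day-of-year of July 29, 2341: 210.
2273 has 365 days, so 365 − 149 = 216 days remain in 2273.
Full years 2274–2340: 51 common + 16 leap = 51×365 + 16×366 = 24471 days.
Total: 216 + 24471 + 210 = 24897 days.
24897 mod 7 = 5, so 5 days after Thursday is Tuesday.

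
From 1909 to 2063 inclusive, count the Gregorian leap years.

Years divisible by 4: 1912, 1916, …, 2060 — 38 in all.
2000 is divisible by 400, so still leap.
No century exceptions apply. Count: 38.

38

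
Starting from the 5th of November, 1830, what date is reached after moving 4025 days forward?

the 12th of November, 1841

Count 4025 days after November 5, 1830:
From November 5, 1830 to November 5, 1841: 11 years, of which 3 contain a Feb 29 — 8×365 + 3×366 = 4018 days.
Within November 1841: 12 − 5 = 7 days.
Total: 4025 days.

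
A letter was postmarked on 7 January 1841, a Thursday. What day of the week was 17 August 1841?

January 1841: 31 − 7 = 24 days remain.
Then February 1841 (28), March (31), April (30), May (31), June (30), July (31): 28 + 31 + 30 + 31 + 30 + 31 = 181 days.
August 1–17, 1841: 17 days.
Total: 24 + 181 + 17 = 222 days.
222 mod 7 = 5, so 5 days after Thursday is Tuesday.

Tuesday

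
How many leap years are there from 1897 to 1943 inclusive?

Years divisible by 4 in [1897, 1943]: 1900, 1904, 1908, 1912, 1916, 1920, 1924, 1928, 1932, 1936, 1940.
Of these, 1900 is divisible by 100 but not 400, so not leap.
Leap years: 11 − 1 = 10.

10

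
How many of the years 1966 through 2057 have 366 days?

Years divisible by 4: 1968, 1972, …, 2056 — 23 in all.
2000 is divisible by 400, so still leap.
No century exceptions apply. Count: 23.

23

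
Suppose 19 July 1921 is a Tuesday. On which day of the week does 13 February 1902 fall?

Thursday

Count forward from the earlier date (February 13, 1902) to the later (July 19, 1921):
Day-of-year of February 13, 1902: 44.
Day-of-year of July 19, 1921: 200.
1902 has 365 days, so 365 − 44 = 321 days remain in 1902.
Full years 1903–1920: 13 common + 5 leap = 13×365 + 5×366 = 6575 days.
Total: 321 + 6575 + 200 = 7096 days.
7096 mod 7 = 5, so 5 days before Tuesday is Thursday.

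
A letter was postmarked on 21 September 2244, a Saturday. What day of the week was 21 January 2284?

From September 21, 2244 to September 21, 2283: 39 years, of which 9 contain a Feb 29 — 30×365 + 9×366 = 14244 days.
September 2283: 30 − 21 = 9 days remain.
Then October (31), November (30), December (31): 31 + 30 + 31 = 92 days.
January 1–21, 2284: 21 days.
Residual: 122 days.
Total: 14366 days.
14366 mod 7 = 2, so 2 days after Saturday is Monday.

Monday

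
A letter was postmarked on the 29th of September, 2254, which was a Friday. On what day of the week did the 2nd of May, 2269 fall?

Sunday

Day-of-year of September 29, 2254: 272.
Day-of-year of May 2, 2269: 122.
2254 has 365 days, so 365 − 272 = 93 days remain in 2254.
Full years 2255–2268: 10 common + 4 leap = 10×365 + 4×366 = 5114 days.
Total: 93 + 5114 + 122 = 5329 days.
5329 mod 7 = 2, so 2 days after Friday is Sunday.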